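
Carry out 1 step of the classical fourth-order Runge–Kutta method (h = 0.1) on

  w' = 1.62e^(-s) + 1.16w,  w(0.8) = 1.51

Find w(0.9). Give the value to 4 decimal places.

RK4: k1 = f(s_n, w_n); k2 = f(s_n + h/2, w_n + (h/2)·k1); k3 = f(s_n + h/2, w_n + (h/2)·k2); k4 = f(s_n + h, w_n + h·k3); w_{n+1} = w_n + (h/6)·(k1 + 2k2 + 2k3 + k4).
s=0.800000, w=1.510000:
  k1 = f(0.800000, 1.510000) = 2.479513
  k2 = f(0.850000, 1.633976) = 2.587824
  k3 = f(0.850000, 1.639391) = 2.594106
  k4 = f(0.900000, 1.769411) = 2.711159
  w ← 1.510000 + (0.1/6)·(k1 + 2k2 + 2k3 + k4) = 1.769242
w(0.9) ≈ 1.7692

1.7692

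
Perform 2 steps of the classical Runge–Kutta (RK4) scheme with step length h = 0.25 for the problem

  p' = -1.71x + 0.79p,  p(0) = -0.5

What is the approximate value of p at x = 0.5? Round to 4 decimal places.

RK4: k1 = f(x_n, p_n); k2 = f(x_n + h/2, p_n + (h/2)·k1); k3 = f(x_n + h/2, p_n + (h/2)·k2); k4 = f(x_n + h, p_n + h·k3); p_{n+1} = p_n + (h/6)·(k1 + 2k2 + 2k3 + k4).
x=0.000000, p=-0.500000:
  k1 = f(0.000000, -0.500000) = -0.395000
  k2 = f(0.125000, -0.549375) = -0.647756
  k3 = f(0.125000, -0.580970) = -0.672716
  k4 = f(0.250000, -0.668179) = -0.955361
  p ← -0.500000 + (0.25/6)·(k1 + 2k2 + 2k3 + k4) = -0.666304
x=0.250000, p=-0.666304:
  k1 = f(0.250000, -0.666304) = -0.953880
  k2 = f(0.375000, -0.785539) = -1.261826
  k3 = f(0.375000, -0.824033) = -1.292236
  k4 = f(0.500000, -0.989363) = -1.636597
  p ← -0.666304 + (0.25/6)·(k1 + 2k2 + 2k3 + k4) = -0.987079
p(0.5) ≈ -0.9871

-0.9871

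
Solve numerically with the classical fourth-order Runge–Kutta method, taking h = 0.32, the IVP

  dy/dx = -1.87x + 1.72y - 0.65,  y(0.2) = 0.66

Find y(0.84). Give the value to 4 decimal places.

0.2181

RK4: k1 = f(x_n, y_n); k2 = f(x_n + h/2, y_n + (h/2)·k1); k3 = f(x_n + h/2, y_n + (h/2)·k2); k4 = f(x_n + h, y_n + h·k3); y_{n+1} = y_n + (h/6)·(k1 + 2k2 + 2k3 + k4).
x=0.200000, y=0.660000:
  k1 = f(0.200000, 0.660000) = 0.111200
  k2 = f(0.360000, 0.677792) = -0.157398
  k3 = f(0.360000, 0.634816) = -0.231316
  k4 = f(0.520000, 0.585979) = -0.614516
  y ← 0.660000 + (0.32/6)·(k1 + 2k2 + 2k3 + k4) = 0.591694
x=0.520000, y=0.591694:
  k1 = f(0.520000, 0.591694) = -0.604687
  k2 = f(0.680000, 0.494944) = -1.070297
  k3 = f(0.680000, 0.420446) = -1.198433
  k4 = f(0.840000, 0.208195) = -1.862704
  y ← 0.591694 + (0.32/6)·(k1 + 2k2 + 2k3 + k4) = 0.218102
y(0.84) ≈ 0.2181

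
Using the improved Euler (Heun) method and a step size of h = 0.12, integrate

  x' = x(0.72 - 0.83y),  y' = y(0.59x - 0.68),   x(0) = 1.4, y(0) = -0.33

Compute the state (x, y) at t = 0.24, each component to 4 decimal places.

1.7790, -0.3505

Heun on (x,y): k1 = f(t_n, state_n); k2 = f(t_n + h, state_n + h·k1); state_{n+1} = state_n + (h/2)·(k1 + k2).
0.000000: (1.400000, -0.330000)
  k1 = (1.391460, -0.048180)
  predictor → (1.566975, -0.335782)
  k2 = (1.564936, -0.082104)
  → (1.577384, -0.337817)
0.120000: (1.577384, -0.337817)
  k1 = (1.577996, -0.084676)
  predictor → (1.766743, -0.347978)
  k2 = (1.782329, -0.126100)
  → (1.779003, -0.350464)
(x(0.24), y(0.24)) ≈ (1.7790, -0.3505)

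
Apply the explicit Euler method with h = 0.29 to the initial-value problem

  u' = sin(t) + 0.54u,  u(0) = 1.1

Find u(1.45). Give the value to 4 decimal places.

Euler: u_{n+1} = u_n + h·f(t_n, u_n).
t=0.000000, u=1.100000: f=0.594000 → u ← 1.100000 + 0.29·0.594000 = 1.272260
t=0.290000, u=1.272260: f=0.972973 → u ← 1.272260 + 0.29·0.972973 = 1.554422
t=0.580000, u=1.554422: f=1.387412 → u ← 1.554422 + 0.29·1.387412 = 1.956771
t=0.870000, u=1.956771: f=1.820986 → u ← 1.956771 + 0.29·1.820986 = 2.484857
t=1.160000, u=2.484857: f=2.258626 → u ← 2.484857 + 0.29·2.258626 = 3.139859
u(1.45) ≈ 3.1399

3.1399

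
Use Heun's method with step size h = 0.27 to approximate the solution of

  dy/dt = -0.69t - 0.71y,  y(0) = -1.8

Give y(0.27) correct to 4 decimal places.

-1.5132

Heun: k1 = f(t_n, y_n); k2 = f(t_n + h, y_n + h·k1); y_{n+1} = y_n + (h/2)·(k1 + k2).
t=0.000000, y=-1.800000:
  k1 = f(0.000000, -1.800000) = 1.278000
  k2 = f(0.270000, -1.454940) = 0.846707
  y ← -1.800000 + (0.27/2)·(1.278000 + 0.846707) = -1.513165
y(0.27) ≈ -1.5132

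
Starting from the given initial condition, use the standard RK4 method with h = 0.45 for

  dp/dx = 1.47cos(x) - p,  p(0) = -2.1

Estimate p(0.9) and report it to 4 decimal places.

-0.1208

RK4: k1 = f(x_n, p_n); k2 = f(x_n + h/2, p_n + (h/2)·k1); k3 = f(x_n + h/2, p_n + (h/2)·k2); k4 = f(x_n + h, p_n + h·k3); p_{n+1} = p_n + (h/6)·(k1 + 2k2 + 2k3 + k4).
x=0.000000, p=-2.100000:
  k1 = f(0.000000, -2.100000) = 3.570000
  k2 = f(0.225000, -1.296750) = 2.729697
  k3 = f(0.225000, -1.485818) = 2.918765
  k4 = f(0.450000, -0.786556) = 2.110213
  p ← -2.100000 + (0.45/6)·(k1 + 2k2 + 2k3 + k4) = -0.826715
x=0.450000, p=-0.826715:
  k1 = f(0.450000, -0.826715) = 2.150372
  k2 = f(0.675000, -0.342881) = 1.490520
  k3 = f(0.675000, -0.491348) = 1.638987
  k4 = f(0.900000, -0.089171) = 1.002937
  p ← -0.826715 + (0.45/6)·(k1 + 2k2 + 2k3 + k4) = -0.120790
p(0.9) ≈ -0.1208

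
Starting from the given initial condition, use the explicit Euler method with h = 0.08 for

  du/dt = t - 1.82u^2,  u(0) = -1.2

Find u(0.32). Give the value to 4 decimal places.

-2.7179

Euler: u_{n+1} = u_n + h·f(t_n, u_n).
t=0.000000, u=-1.200000: f=-2.620800 → u ← -1.200000 + 0.08·(-2.620800) = -1.409664
t=0.080000, u=-1.409664: f=-3.536618 → u ← -1.409664 + 0.08·(-3.536618) = -1.692593
t=0.160000, u=-1.692593: f=-5.054068 → u ← -1.692593 + 0.08·(-5.054068) = -2.096919
t=0.240000, u=-2.096919: f=-7.762665 → u ← -2.096919 + 0.08·(-7.762665) = -2.717932
u(0.32) ≈ -2.7179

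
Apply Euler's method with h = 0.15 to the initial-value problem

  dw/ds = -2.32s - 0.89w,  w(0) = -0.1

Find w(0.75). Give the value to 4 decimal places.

-0.5057

Euler: w_{n+1} = w_n + h·f(s_n, w_n).
s=0.000000, w=-0.100000: f=0.089000 → w ← -0.100000 + 0.15·0.089000 = -0.086650
s=0.150000, w=-0.086650: f=-0.270881 → w ← -0.086650 + 0.15·(-0.270881) = -0.127282
s=0.300000, w=-0.127282: f=-0.582719 → w ← -0.127282 + 0.15·(-0.582719) = -0.214690
s=0.450000, w=-0.214690: f=-0.852926 → w ← -0.214690 + 0.15·(-0.852926) = -0.342629
s=0.600000, w=-0.342629: f=-1.087060 → w ← -0.342629 + 0.15·(-1.087060) = -0.505688
w(0.75) ≈ -0.5057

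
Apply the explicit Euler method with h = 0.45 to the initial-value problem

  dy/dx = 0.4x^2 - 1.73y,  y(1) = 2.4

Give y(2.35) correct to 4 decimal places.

Euler: y_{n+1} = y_n + h·f(x_n, y_n).
x=1.000000, y=2.400000: f=-3.752000 → y ← 2.400000 + 0.45·(-3.752000) = 0.711600
x=1.450000, y=0.711600: f=-0.390068 → y ← 0.711600 + 0.45·(-0.390068) = 0.536069
x=1.900000, y=0.536069: f=0.516600 → y ← 0.536069 + 0.45·0.516600 = 0.768539
y(2.35) ≈ 0.7685

0.7685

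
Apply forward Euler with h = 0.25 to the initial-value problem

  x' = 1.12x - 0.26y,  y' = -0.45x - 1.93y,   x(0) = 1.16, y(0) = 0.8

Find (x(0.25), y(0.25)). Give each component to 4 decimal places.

1.4328, 0.2835

Euler on (x,y): x_{n+1} = x_n + h·x', y_{n+1} = y_n + h·y'.
0.000000: (1.160000, 0.800000); f=(1.091200, -2.066000) → (1.432800, 0.283500)
(x(0.25), y(0.25)) ≈ (1.4328, 0.2835)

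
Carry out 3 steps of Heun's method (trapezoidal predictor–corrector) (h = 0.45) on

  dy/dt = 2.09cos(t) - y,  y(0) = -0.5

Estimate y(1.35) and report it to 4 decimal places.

Heun: k1 = f(t_n, y_n); k2 = f(t_n + h, y_n + h·k1); y_{n+1} = y_n + (h/2)·(k1 + k2).
t=0.000000, y=-0.500000:
  k1 = f(0.000000, -0.500000) = 2.590000
  k2 = f(0.450000, 0.665500) = 1.216434
  y ← -0.500000 + (0.45/2)·(2.590000 + 1.216434) = 0.356448
t=0.450000, y=0.356448:
  k1 = f(0.450000, 0.356448) = 1.525487
  k2 = f(0.900000, 1.042917) = 0.256248
  y ← 0.356448 + (0.45/2)·(1.525487 + 0.256248) = 0.757338
t=0.900000, y=0.757338:
  k1 = f(0.900000, 0.757338) = 0.541827
  k2 = f(1.350000, 1.001160) = -0.543436
  y ← 0.757338 + (0.45/2)·(0.541827 + (-0.543436)) = 0.756976
y(1.35) ≈ 0.7570

0.7570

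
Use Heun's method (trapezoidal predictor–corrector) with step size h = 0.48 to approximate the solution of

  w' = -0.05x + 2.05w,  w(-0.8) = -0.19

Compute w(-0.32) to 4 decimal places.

Heun: k1 = f(x_n, w_n); k2 = f(x_n + h, w_n + h·k1); w_{n+1} = w_n + (h/2)·(k1 + k2).
x=-0.800000, w=-0.190000:
  k1 = f(-0.800000, -0.190000) = -0.349500
  k2 = f(-0.320000, -0.357760) = -0.717408
  w ← -0.190000 + (0.48/2)·(-0.349500 + (-0.717408)) = -0.446058
w(-0.32) ≈ -0.4461

-0.4461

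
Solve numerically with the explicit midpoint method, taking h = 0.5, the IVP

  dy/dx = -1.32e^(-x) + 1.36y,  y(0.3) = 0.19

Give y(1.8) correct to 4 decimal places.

-1.5071

Midpoint: k1 = f(x_n, y_n); k2 = f(x_n + h/2, y_n + (h/2)·k1); y_{n+1} = y_n + h·k2.
x=0.300000, y=0.190000:
  k1 = f(0.300000, 0.190000) = -0.719480
  k2 = f(0.550000, 0.010130) = -0.747797
  y ← 0.190000 + 0.5·(-0.747797) = -0.183898
x=0.800000, y=-0.183898:
  k1 = f(0.800000, -0.183898) = -0.843216
  k2 = f(1.050000, -0.394703) = -0.998713
  y ← -0.183898 + 0.5·(-0.998713) = -0.683255
x=1.300000, y=-0.683255:
  k1 = f(1.300000, -0.683255) = -1.288969
  k2 = f(1.550000, -1.005497) = -1.647644
  y ← -0.683255 + 0.5·(-1.647644) = -1.507077
y(1.8) ≈ -1.5071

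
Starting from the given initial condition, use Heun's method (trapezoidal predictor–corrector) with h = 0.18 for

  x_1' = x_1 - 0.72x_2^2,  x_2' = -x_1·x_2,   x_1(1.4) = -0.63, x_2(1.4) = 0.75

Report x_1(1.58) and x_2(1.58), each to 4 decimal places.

Heun on (x_1,x_2): k1 = f(t_n, state_n); k2 = f(t_n + h, state_n + h·k1); state_{n+1} = state_n + (h/2)·(k1 + k2).
1.400000: (-0.630000, 0.750000)
  k1 = (-1.035000, 0.472500)
  predictor → (-0.816300, 0.835050)
  k2 = (-1.318362, 0.681651)
  → (-0.841803, 0.853874)
(x_1(1.58), x_2(1.58)) ≈ (-0.8418, 0.8539)

-0.8418, 0.8539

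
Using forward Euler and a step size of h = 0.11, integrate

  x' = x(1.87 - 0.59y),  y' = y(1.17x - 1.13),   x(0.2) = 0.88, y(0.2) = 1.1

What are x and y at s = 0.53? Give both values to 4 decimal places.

Euler on (x,y): x_{n+1} = x_n + h·x', y_{n+1} = y_n + h·y'.
0.200000: (0.880000, 1.100000); f=(1.074480, -0.110440) → (0.998193, 1.087852)
0.310000: (0.998193, 1.087852); f=(1.225948, 0.041214) → (1.133047, 1.092385)
0.420000: (1.133047, 1.092385); f=(1.388541, 0.213742) → (1.285787, 1.115897)
(x(0.53), y(0.53)) ≈ (1.2858, 1.1159)

1.2858, 1.1159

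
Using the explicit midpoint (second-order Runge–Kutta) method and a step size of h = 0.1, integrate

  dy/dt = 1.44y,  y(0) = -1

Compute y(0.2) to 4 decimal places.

-1.3326

Midpoint: k1 = f(t_n, y_n); k2 = f(t_n + h/2, y_n + (h/2)·k1); y_{n+1} = y_n + h·k2.
t=0.000000, y=-1.000000:
  k1 = f(0.000000, -1.000000) = -1.440000
  k2 = f(0.050000, -1.072000) = -1.543680
  y ← -1.000000 + 0.1·(-1.543680) = -1.154368
t=0.100000, y=-1.154368:
  k1 = f(0.100000, -1.154368) = -1.662290
  k2 = f(0.150000, -1.237482) = -1.781975
  y ← -1.154368 + 0.1·(-1.781975) = -1.332565
y(0.2) ≈ -1.3326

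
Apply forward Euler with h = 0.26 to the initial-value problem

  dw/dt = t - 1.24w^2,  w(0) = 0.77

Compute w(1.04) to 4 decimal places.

0.6744

Euler: w_{n+1} = w_n + h·f(t_n, w_n).
t=0.000000, w=0.770000: f=-0.735196 → w ← 0.770000 + 0.26·(-0.735196) = 0.578849
t=0.260000, w=0.578849: f=-0.155482 → w ← 0.578849 + 0.26·(-0.155482) = 0.538424
t=0.520000, w=0.538424: f=0.160524 → w ← 0.538424 + 0.26·0.160524 = 0.580160
t=0.780000, w=0.580160: f=0.362634 → w ← 0.580160 + 0.26·0.362634 = 0.674445
w(1.04) ≈ 0.6744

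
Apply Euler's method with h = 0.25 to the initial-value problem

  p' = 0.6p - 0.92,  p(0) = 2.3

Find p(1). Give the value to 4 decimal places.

2.8742

Euler: p_{n+1} = p_n + h·f(x_n, p_n).
x=0.000000, p=2.300000: f=0.460000 → p ← 2.300000 + 0.25·0.460000 = 2.415000
x=0.250000, p=2.415000: f=0.529000 → p ← 2.415000 + 0.25·0.529000 = 2.547250
x=0.500000, p=2.547250: f=0.608350 → p ← 2.547250 + 0.25·0.608350 = 2.699337
x=0.750000, p=2.699337: f=0.699602 → p ← 2.699337 + 0.25·0.699602 = 2.874238
p(1) ≈ 2.8742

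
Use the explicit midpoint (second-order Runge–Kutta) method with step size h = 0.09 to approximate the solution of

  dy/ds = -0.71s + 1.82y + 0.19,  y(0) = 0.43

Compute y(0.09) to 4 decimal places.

Midpoint: k1 = f(s_n, y_n); k2 = f(s_n + h/2, y_n + (h/2)·k1); y_{n+1} = y_n + h·k2.
s=0.000000, y=0.430000:
  k1 = f(0.000000, 0.430000) = 0.972600
  k2 = f(0.045000, 0.473767) = 1.020306
  y ← 0.430000 + 0.09·1.020306 = 0.521828
y(0.09) ≈ 0.5218

0.5218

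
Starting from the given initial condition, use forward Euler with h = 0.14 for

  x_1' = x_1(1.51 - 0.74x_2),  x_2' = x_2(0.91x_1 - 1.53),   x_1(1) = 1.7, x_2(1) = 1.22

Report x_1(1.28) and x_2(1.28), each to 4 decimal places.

Euler on (x_1,x_2): x_1_{n+1} = x_1_n + h·x_1', x_2_{n+1} = x_2_n + h·x_2'.
1.000000: (1.700000, 1.220000); f=(1.032240, 0.020740) → (1.844514, 1.222904)
1.140000: (1.844514, 1.222904); f=(1.116025, 0.181610) → (2.000757, 1.248329)
(x_1(1.28), x_2(1.28)) ≈ (2.0008, 1.2483)

2.0008, 1.2483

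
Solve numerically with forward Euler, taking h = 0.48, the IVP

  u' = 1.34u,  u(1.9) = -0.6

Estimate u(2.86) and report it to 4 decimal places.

Euler: u_{n+1} = u_n + h·f(t_n, u_n).
t=1.900000, u=-0.600000: f=-0.804000 → u ← -0.600000 + 0.48·(-0.804000) = -0.985920
t=2.380000, u=-0.985920: f=-1.321133 → u ← -0.985920 + 0.48·(-1.321133) = -1.620064
u(2.86) ≈ -1.6201

-1.6201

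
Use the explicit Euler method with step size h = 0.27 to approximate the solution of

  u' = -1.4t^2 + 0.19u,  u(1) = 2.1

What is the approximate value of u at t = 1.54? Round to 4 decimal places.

Euler: u_{n+1} = u_n + h·f(t_n, u_n).
t=1.000000, u=2.100000: f=-1.001000 → u ← 2.100000 + 0.27·(-1.001000) = 1.829730
t=1.270000, u=1.829730: f=-1.910411 → u ← 1.829730 + 0.27·(-1.910411) = 1.313919
u(1.54) ≈ 1.3139

1.3139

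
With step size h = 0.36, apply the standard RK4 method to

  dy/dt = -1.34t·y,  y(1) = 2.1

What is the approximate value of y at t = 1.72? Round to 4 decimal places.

0.5676

RK4: k1 = f(t_n, y_n); k2 = f(t_n + h/2, y_n + (h/2)·k1); k3 = f(t_n + h/2, y_n + (h/2)·k2); k4 = f(t_n + h, y_n + h·k3); y_{n+1} = y_n + (h/6)·(k1 + 2k2 + 2k3 + k4).
t=1.000000, y=2.100000:
  k1 = f(1.000000, 2.100000) = -2.814000
  k2 = f(1.180000, 1.593480) = -2.519611
  k3 = f(1.180000, 1.646470) = -2.603399
  k4 = f(1.360000, 1.162777) = -2.119044
  y ← 2.100000 + (0.36/6)·(k1 + 2k2 + 2k3 + k4) = 1.189256
t=1.360000, y=1.189256:
  k1 = f(1.360000, 1.189256) = -2.167301
  k2 = f(1.540000, 0.799142) = -1.649110
  k3 = f(1.540000, 0.892417) = -1.841591
  k4 = f(1.720000, 0.526284) = -1.212978
  y ← 1.189256 + (0.36/6)·(k1 + 2k2 + 2k3 + k4) = 0.567555
y(1.72) ≈ 0.5676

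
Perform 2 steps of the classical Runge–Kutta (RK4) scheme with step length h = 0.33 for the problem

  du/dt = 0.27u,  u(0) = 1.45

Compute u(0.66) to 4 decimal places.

RK4: k1 = f(t_n, u_n); k2 = f(t_n + h/2, u_n + (h/2)·k1); k3 = f(t_n + h/2, u_n + (h/2)·k2); k4 = f(t_n + h, u_n + h·k3); u_{n+1} = u_n + (h/6)·(k1 + 2k2 + 2k3 + k4).
t=0.000000, u=1.450000:
  k1 = f(0.000000, 1.450000) = 0.391500
  k2 = f(0.165000, 1.514598) = 0.408941
  k3 = f(0.165000, 1.517475) = 0.409718
  k4 = f(0.330000, 1.585207) = 0.428006
  u ← 1.450000 + (0.33/6)·(k1 + 2k2 + 2k3 + k4) = 1.585125
t=0.330000, u=1.585125:
  k1 = f(0.330000, 1.585125) = 0.427984
  k2 = f(0.495000, 1.655743) = 0.447051
  k3 = f(0.495000, 1.658889) = 0.447900
  k4 = f(0.660000, 1.732932) = 0.467892
  u ← 1.585125 + (0.33/6)·(k1 + 2k2 + 2k3 + k4) = 1.732843
u(0.66) ≈ 1.7328

1.7328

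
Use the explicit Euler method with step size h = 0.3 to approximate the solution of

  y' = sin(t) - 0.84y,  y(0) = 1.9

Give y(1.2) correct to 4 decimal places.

Euler: y_{n+1} = y_n + h·f(t_n, y_n).
t=0.000000, y=1.900000: f=-1.596000 → y ← 1.900000 + 0.3·(-1.596000) = 1.421200
t=0.300000, y=1.421200: f=-0.898288 → y ← 1.421200 + 0.3·(-0.898288) = 1.151714
t=0.600000, y=1.151714: f=-0.402797 → y ← 1.151714 + 0.3·(-0.402797) = 1.030875
t=0.900000, y=1.030875: f=-0.082608 → y ← 1.030875 + 0.3·(-0.082608) = 1.006092
y(1.2) ≈ 1.0061

1.0061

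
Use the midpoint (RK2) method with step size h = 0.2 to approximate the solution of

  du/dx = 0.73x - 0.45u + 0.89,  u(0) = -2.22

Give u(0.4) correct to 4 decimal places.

-1.4736

Midpoint: k1 = f(x_n, u_n); k2 = f(x_n + h/2, u_n + (h/2)·k1); u_{n+1} = u_n + h·k2.
x=0.000000, u=-2.220000:
  k1 = f(0.000000, -2.220000) = 1.889000
  k2 = f(0.100000, -2.031100) = 1.876995
  u ← -2.220000 + 0.2·1.876995 = -1.844601
x=0.200000, u=-1.844601:
  k1 = f(0.200000, -1.844601) = 1.866070
  k2 = f(0.300000, -1.657994) = 1.855097
  u ← -1.844601 + 0.2·1.855097 = -1.473582
u(0.4) ≈ -1.4736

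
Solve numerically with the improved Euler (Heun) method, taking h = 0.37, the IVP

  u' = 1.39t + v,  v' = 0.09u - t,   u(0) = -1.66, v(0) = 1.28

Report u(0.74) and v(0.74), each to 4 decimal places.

-0.4174, 0.9325

Heun on (u,v): k1 = f(t_n, state_n); k2 = f(t_n + h, state_n + h·k1); state_{n+1} = state_n + (h/2)·(k1 + k2).
0.000000: (-1.660000, 1.280000)
  k1 = (1.280000, -0.149400)
  predictor → (-1.186400, 1.224722)
  k2 = (1.739022, -0.476776)
  → (-1.101481, 1.164157)
0.370000: (-1.101481, 1.164157)
  k1 = (1.678457, -0.469133)
  predictor → (-0.480452, 0.990578)
  k2 = (2.019178, -0.783241)
  → (-0.417418, 0.932468)
(u(0.74), v(0.74)) ≈ (-0.4174, 0.9325)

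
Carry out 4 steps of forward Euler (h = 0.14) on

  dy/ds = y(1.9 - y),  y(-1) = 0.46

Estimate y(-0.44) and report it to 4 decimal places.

0.8932

Euler: y_{n+1} = y_n + h·f(s_n, y_n).
s=-1.000000, y=0.460000: f=0.662400 → y ← 0.460000 + 0.14·0.662400 = 0.552736
s=-0.860000, y=0.552736: f=0.744681 → y ← 0.552736 + 0.14·0.744681 = 0.656991
s=-0.720000, y=0.656991: f=0.816646 → y ← 0.656991 + 0.14·0.816646 = 0.771322
s=-0.580000, y=0.771322: f=0.870574 → y ← 0.771322 + 0.14·0.870574 = 0.893202
y(-0.44) ≈ 0.8932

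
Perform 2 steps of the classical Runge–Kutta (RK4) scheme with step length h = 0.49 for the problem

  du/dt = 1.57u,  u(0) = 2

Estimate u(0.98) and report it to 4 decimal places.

9.2940

RK4: k1 = f(t_n, u_n); k2 = f(t_n + h/2, u_n + (h/2)·k1); k3 = f(t_n + h/2, u_n + (h/2)·k2); k4 = f(t_n + h, u_n + h·k3); u_{n+1} = u_n + (h/6)·(k1 + 2k2 + 2k3 + k4).
t=0.000000, u=2.000000:
  k1 = f(0.000000, 2.000000) = 3.140000
  k2 = f(0.245000, 2.769300) = 4.347801
  k3 = f(0.245000, 3.065211) = 4.812382
  k4 = f(0.490000, 4.358067) = 6.842165
  u ← 2.000000 + (0.49/6)·(k1 + 2k2 + 2k3 + k4) = 4.311373
t=0.490000, u=4.311373:
  k1 = f(0.490000, 4.311373) = 6.768856
  k2 = f(0.735000, 5.969743) = 9.372497
  k3 = f(0.735000, 6.607635) = 10.373987
  k4 = f(0.980000, 9.394627) = 14.749564
  u ← 4.311373 + (0.49/6)·(k1 + 2k2 + 2k3 + k4) = 9.293970
u(0.98) ≈ 9.2940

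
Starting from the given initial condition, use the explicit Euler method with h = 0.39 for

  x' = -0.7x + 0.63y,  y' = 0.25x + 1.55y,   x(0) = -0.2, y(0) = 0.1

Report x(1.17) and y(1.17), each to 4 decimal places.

0.0140, 0.3388

Euler on (x,y): x_{n+1} = x_n + h·x', y_{n+1} = y_n + h·y'.
0.000000: (-0.200000, 0.100000); f=(0.203000, 0.105000) → (-0.120830, 0.140950)
0.390000: (-0.120830, 0.140950); f=(0.173380, 0.188265) → (-0.053212, 0.214373)
0.780000: (-0.053212, 0.214373); f=(0.172304, 0.318976) → (0.013986, 0.338774)
(x(1.17), y(1.17)) ≈ (0.0140, 0.3388)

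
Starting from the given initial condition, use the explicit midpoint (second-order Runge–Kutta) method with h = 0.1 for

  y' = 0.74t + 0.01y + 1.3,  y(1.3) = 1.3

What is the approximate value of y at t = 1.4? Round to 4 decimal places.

Midpoint: k1 = f(t_n, y_n); k2 = f(t_n + h/2, y_n + (h/2)·k1); y_{n+1} = y_n + h·k2.
t=1.300000, y=1.300000:
  k1 = f(1.300000, 1.300000) = 2.275000
  k2 = f(1.350000, 1.413750) = 2.313137
  y ← 1.300000 + 0.1·2.313137 = 1.531314
y(1.4) ≈ 1.5313

1.5313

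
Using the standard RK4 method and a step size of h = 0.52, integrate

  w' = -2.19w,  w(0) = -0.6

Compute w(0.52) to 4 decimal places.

-0.2001

RK4: k1 = f(x_n, w_n); k2 = f(x_n + h/2, w_n + (h/2)·k1); k3 = f(x_n + h/2, w_n + (h/2)·k2); k4 = f(x_n + h, w_n + h·k3); w_{n+1} = w_n + (h/6)·(k1 + 2k2 + 2k3 + k4).
x=0.000000, w=-0.600000:
  k1 = f(0.000000, -0.600000) = 1.314000
  k2 = f(0.260000, -0.258360) = 0.565808
  k3 = f(0.260000, -0.452890) = 0.991829
  k4 = f(0.520000, -0.084249) = 0.184505
  w ← -0.600000 + (0.52/6)·(k1 + 2k2 + 2k3 + k4) = -0.200139
w(0.52) ≈ -0.2001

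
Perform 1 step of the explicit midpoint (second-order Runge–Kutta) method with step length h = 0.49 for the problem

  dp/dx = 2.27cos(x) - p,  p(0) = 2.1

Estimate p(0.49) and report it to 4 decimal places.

2.1297

Midpoint: k1 = f(x_n, p_n); k2 = f(x_n + h/2, p_n + (h/2)·k1); p_{n+1} = p_n + h·k2.
x=0.000000, p=2.100000:
  k1 = f(0.000000, 2.100000) = 0.170000
  k2 = f(0.245000, 2.141650) = 0.060562
  p ← 2.100000 + 0.49·0.060562 = 2.129675
p(0.49) ≈ 2.1297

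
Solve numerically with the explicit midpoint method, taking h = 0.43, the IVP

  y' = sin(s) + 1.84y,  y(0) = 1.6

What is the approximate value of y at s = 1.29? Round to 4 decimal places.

16.5132

Midpoint: k1 = f(s_n, y_n); k2 = f(s_n + h/2, y_n + (h/2)·k1); y_{n+1} = y_n + h·k2.
s=0.000000, y=1.600000:
  k1 = f(0.000000, 1.600000) = 2.944000
  k2 = f(0.215000, 2.232960) = 4.321994
  y ← 1.600000 + 0.43·4.321994 = 3.458457
s=0.430000, y=3.458457:
  k1 = f(0.430000, 3.458457) = 6.780432
  k2 = f(0.645000, 4.916250) = 9.647099
  y ← 3.458457 + 0.43·9.647099 = 7.606710
s=0.860000, y=7.606710:
  k1 = f(0.860000, 7.606710) = 14.754189
  k2 = f(1.075000, 10.778860) = 20.712693
  y ← 7.606710 + 0.43·20.712693 = 16.513168
y(1.29) ≈ 16.5132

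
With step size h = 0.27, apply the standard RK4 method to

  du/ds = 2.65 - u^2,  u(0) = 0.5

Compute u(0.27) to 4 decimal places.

RK4: k1 = f(s_n, u_n); k2 = f(s_n + h/2, u_n + (h/2)·k1); k3 = f(s_n + h/2, u_n + (h/2)·k2); k4 = f(s_n + h, u_n + h·k3); u_{n+1} = u_n + (h/6)·(k1 + 2k2 + 2k3 + k4).
s=0.000000, u=0.500000:
  k1 = f(0.000000, 0.500000) = 2.400000
  k2 = f(0.135000, 0.824000) = 1.971024
  k3 = f(0.135000, 0.766088) = 2.063109
  k4 = f(0.270000, 1.057039) = 1.532668
  u ← 0.500000 + (0.27/6)·(k1 + 2k2 + 2k3 + k4) = 1.040042
u(0.27) ≈ 1.0400

1.0400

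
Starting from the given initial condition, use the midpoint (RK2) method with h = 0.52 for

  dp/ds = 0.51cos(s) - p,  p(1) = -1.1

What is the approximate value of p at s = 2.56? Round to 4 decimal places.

Midpoint: k1 = f(s_n, p_n); k2 = f(s_n + h/2, p_n + (h/2)·k1); p_{n+1} = p_n + h·k2.
s=1.000000, p=-1.100000:
  k1 = f(1.000000, -1.100000) = 1.375554
  k2 = f(1.260000, -0.742356) = 0.898323
  p ← -1.100000 + 0.52·0.898323 = -0.632872
s=1.520000, p=-0.632872:
  k1 = f(1.520000, -0.632872) = 0.658767
  k2 = f(1.780000, -0.461593) = 0.355675
  p ← -0.632872 + 0.52·0.355675 = -0.447921
s=2.040000, p=-0.447921:
  k1 = f(2.040000, -0.447921) = 0.217311
  k2 = f(2.300000, -0.391420) = 0.051619
  p ← -0.447921 + 0.52·0.051619 = -0.421079
p(2.56) ≈ -0.4211

-0.4211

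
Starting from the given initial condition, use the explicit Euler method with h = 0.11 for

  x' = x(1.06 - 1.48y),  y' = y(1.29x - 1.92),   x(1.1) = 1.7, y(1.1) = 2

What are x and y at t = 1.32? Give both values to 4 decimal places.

Euler on (x,y): x_{n+1} = x_n + h·x', y_{n+1} = y_n + h·y'.
1.100000: (1.700000, 2.000000); f=(-3.230000, 0.546000) → (1.344700, 2.060060)
1.210000: (1.344700, 2.060060); f=(-2.674459, -0.381805) → (1.050510, 2.018061)
(x(1.32), y(1.32)) ≈ (1.0505, 2.0181)

1.0505, 2.0181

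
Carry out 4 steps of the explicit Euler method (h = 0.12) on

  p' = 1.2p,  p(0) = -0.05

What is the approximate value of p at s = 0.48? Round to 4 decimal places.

-0.0856

Euler: p_{n+1} = p_n + h·f(s_n, p_n).
s=0.000000, p=-0.050000: f=-0.060000 → p ← -0.050000 + 0.12·(-0.060000) = -0.057200
s=0.120000, p=-0.057200: f=-0.068640 → p ← -0.057200 + 0.12·(-0.068640) = -0.065437
s=0.240000, p=-0.065437: f=-0.078524 → p ← -0.065437 + 0.12·(-0.078524) = -0.074860
s=0.360000, p=-0.074860: f=-0.089832 → p ← -0.074860 + 0.12·(-0.089832) = -0.085639
p(0.48) ≈ -0.0856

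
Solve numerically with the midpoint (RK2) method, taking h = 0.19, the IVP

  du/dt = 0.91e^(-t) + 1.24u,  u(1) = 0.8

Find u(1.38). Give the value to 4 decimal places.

Midpoint: k1 = f(t_n, u_n); k2 = f(t_n + h/2, u_n + (h/2)·k1); u_{n+1} = u_n + h·k2.
t=1.000000, u=0.800000:
  k1 = f(1.000000, 0.800000) = 1.326770
  k2 = f(1.095000, 0.926043) = 1.452725
  u ← 0.800000 + 0.19·1.452725 = 1.076018
t=1.190000, u=1.076018:
  k1 = f(1.190000, 1.076018) = 1.611103
  k2 = f(1.285000, 1.229072) = 1.775802
  u ← 1.076018 + 0.19·1.775802 = 1.413420
u(1.38) ≈ 1.4134

1.4134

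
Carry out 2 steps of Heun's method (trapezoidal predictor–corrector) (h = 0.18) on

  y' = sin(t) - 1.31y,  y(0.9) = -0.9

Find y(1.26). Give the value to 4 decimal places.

-0.3127

Heun: k1 = f(t_n, y_n); k2 = f(t_n + h, y_n + h·k1); y_{n+1} = y_n + (h/2)·(k1 + k2).
t=0.900000, y=-0.900000:
  k1 = f(0.900000, -0.900000) = 1.962327
  k2 = f(1.080000, -0.546781) = 1.598241
  y ← -0.900000 + (0.18/2)·(1.962327 + 1.598241) = -0.579549
t=1.080000, y=-0.579549:
  k1 = f(1.080000, -0.579549) = 1.641167
  k2 = f(1.260000, -0.284139) = 1.324312
  y ← -0.579549 + (0.18/2)·(1.641167 + 1.324312) = -0.312656
y(1.26) ≈ -0.3127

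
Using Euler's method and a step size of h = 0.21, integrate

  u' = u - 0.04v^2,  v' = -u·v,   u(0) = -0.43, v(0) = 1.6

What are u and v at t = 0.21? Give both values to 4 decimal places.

-0.5418, 1.7445

Euler on (u,v): u_{n+1} = u_n + h·u', v_{n+1} = v_n + h·v'.
0.000000: (-0.430000, 1.600000); f=(-0.532400, 0.688000) → (-0.541804, 1.744480)
(u(0.21), v(0.21)) ≈ (-0.5418, 1.7445)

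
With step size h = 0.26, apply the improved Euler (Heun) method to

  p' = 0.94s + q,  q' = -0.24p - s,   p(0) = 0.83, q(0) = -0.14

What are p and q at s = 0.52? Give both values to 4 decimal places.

0.8402, -0.3771

Heun on (p,q): k1 = f(s_n, state_n); k2 = f(s_n + h, state_n + h·k1); state_{n+1} = state_n + (h/2)·(k1 + k2).
0.000000: (0.830000, -0.140000)
  k1 = (-0.140000, -0.199200)
  predictor → (0.793600, -0.191792)
  k2 = (0.052608, -0.450464)
  → (0.818639, -0.224456)
0.260000: (0.818639, -0.224456)
  k1 = (0.019944, -0.456473)
  predictor → (0.823824, -0.343139)
  k2 = (0.145661, -0.717718)
  → (0.840168, -0.377101)
(p(0.52), q(0.52)) ≈ (0.8402, -0.3771)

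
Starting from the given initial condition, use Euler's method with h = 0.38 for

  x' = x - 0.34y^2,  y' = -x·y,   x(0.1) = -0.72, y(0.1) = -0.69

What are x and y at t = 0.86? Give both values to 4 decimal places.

Euler on (x,y): x_{n+1} = x_n + h·x', y_{n+1} = y_n + h·y'.
0.100000: (-0.720000, -0.690000); f=(-0.881874, -0.496800) → (-1.055112, -0.878784)
0.480000: (-1.055112, -0.878784); f=(-1.317681, -0.927216) → (-1.555831, -1.231126)
(x(0.86), y(0.86)) ≈ (-1.5558, -1.2311)

-1.5558, -1.2311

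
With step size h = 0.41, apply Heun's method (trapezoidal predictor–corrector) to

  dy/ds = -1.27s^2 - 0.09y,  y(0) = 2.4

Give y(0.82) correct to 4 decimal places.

1.9699

Heun: k1 = f(s_n, y_n); k2 = f(s_n + h, y_n + h·k1); y_{n+1} = y_n + (h/2)·(k1 + k2).
s=0.000000, y=2.400000:
  k1 = f(0.000000, 2.400000) = -0.216000
  k2 = f(0.410000, 2.311440) = -0.421517
  y ← 2.400000 + (0.41/2)·(-0.216000 + (-0.421517)) = 2.269309
s=0.410000, y=2.269309:
  k1 = f(0.410000, 2.269309) = -0.417725
  k2 = f(0.820000, 2.098042) = -1.042772
  y ← 2.269309 + (0.41/2)·(-0.417725 + (-1.042772)) = 1.969907
y(0.82) ≈ 1.9699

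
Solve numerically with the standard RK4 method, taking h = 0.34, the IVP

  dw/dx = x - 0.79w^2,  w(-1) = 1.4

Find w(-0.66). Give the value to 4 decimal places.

RK4: k1 = f(x_n, w_n); k2 = f(x_n + h/2, w_n + (h/2)·k1); k3 = f(x_n + h/2, w_n + (h/2)·k2); k4 = f(x_n + h, w_n + h·k3); w_{n+1} = w_n + (h/6)·(k1 + 2k2 + 2k3 + k4).
x=-1.000000, w=1.400000:
  k1 = f(-1.000000, 1.400000) = -2.548400
  k2 = f(-0.830000, 0.966772) = -1.568372
  k3 = f(-0.830000, 1.133377) = -1.844789
  k4 = f(-0.660000, 0.772772) = -1.131769
  w ← 1.400000 + (0.34/6)·(k1 + 2k2 + 2k3 + k4) = 0.804632
w(-0.66) ≈ 0.8046

0.8046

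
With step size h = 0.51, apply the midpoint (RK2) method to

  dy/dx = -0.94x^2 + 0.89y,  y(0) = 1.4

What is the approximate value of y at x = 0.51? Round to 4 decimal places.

2.1485

Midpoint: k1 = f(x_n, y_n); k2 = f(x_n + h/2, y_n + (h/2)·k1); y_{n+1} = y_n + h·k2.
x=0.000000, y=1.400000:
  k1 = f(0.000000, 1.400000) = 1.246000
  k2 = f(0.255000, 1.717730) = 1.467656
  y ← 1.400000 + 0.51·1.467656 = 2.148505
y(0.51) ≈ 2.1485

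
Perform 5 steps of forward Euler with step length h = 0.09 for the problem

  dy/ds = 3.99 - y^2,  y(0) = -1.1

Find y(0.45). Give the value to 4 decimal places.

0.4878

Euler: y_{n+1} = y_n + h·f(s_n, y_n).
s=0.000000, y=-1.100000: f=2.780000 → y ← -1.100000 + 0.09·2.780000 = -0.849800
s=0.090000, y=-0.849800: f=3.267840 → y ← -0.849800 + 0.09·3.267840 = -0.555694
s=0.180000, y=-0.555694: f=3.681204 → y ← -0.555694 + 0.09·3.681204 = -0.224386
s=0.270000, y=-0.224386: f=3.939651 → y ← -0.224386 + 0.09·3.939651 = 0.130183
s=0.360000, y=0.130183: f=3.973053 → y ← 0.130183 + 0.09·3.973053 = 0.487757
y(0.45) ≈ 0.4878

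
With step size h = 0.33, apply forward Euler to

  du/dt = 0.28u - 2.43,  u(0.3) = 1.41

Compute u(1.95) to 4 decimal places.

Euler: u_{n+1} = u_n + h·f(t_n, u_n).
t=0.300000, u=1.410000: f=-2.035200 → u ← 1.410000 + 0.33·(-2.035200) = 0.738384
t=0.630000, u=0.738384: f=-2.223252 → u ← 0.738384 + 0.33·(-2.223252) = 0.004711
t=0.960000, u=0.004711: f=-2.428681 → u ← 0.004711 + 0.33·(-2.428681) = -0.796754
t=1.290000, u=-0.796754: f=-2.653091 → u ← -0.796754 + 0.33·(-2.653091) = -1.672274
t=1.620000, u=-1.672274: f=-2.898237 → u ← -1.672274 + 0.33·(-2.898237) = -2.628692
u(1.95) ≈ -2.6287

-2.6287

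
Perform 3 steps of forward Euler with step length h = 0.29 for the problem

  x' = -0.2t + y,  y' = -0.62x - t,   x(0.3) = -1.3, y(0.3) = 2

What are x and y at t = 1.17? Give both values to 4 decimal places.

Euler on (x,y): x_{n+1} = x_n + h·x', y_{n+1} = y_n + h·y'.
0.300000: (-1.300000, 2.000000); f=(1.940000, 0.506000) → (-0.737400, 2.146740)
0.590000: (-0.737400, 2.146740); f=(2.028740, -0.132812) → (-0.149065, 2.108225)
0.880000: (-0.149065, 2.108225); f=(1.932225, -0.787579) → (0.411280, 1.879826)
(x(1.17), y(1.17)) ≈ (0.4113, 1.8798)

0.4113, 1.8798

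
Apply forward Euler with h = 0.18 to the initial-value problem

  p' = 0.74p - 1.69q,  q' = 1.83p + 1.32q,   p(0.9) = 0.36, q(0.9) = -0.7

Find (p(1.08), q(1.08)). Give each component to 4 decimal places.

0.6209, -0.7477

Euler on (p,q): p_{n+1} = p_n + h·p', q_{n+1} = q_n + h·q'.
0.900000: (0.360000, -0.700000); f=(1.449400, -0.265200) → (0.620892, -0.747736)
(p(1.08), q(1.08)) ≈ (0.6209, -0.7477)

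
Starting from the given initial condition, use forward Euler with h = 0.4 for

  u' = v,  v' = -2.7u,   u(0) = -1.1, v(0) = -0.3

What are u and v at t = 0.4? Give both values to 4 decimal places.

-1.2200, 0.8880

Euler on (u,v): u_{n+1} = u_n + h·u', v_{n+1} = v_n + h·v'.
0.000000: (-1.100000, -0.300000); f=(-0.300000, 2.970000) → (-1.220000, 0.888000)
(u(0.4), v(0.4)) ≈ (-1.2200, 0.8880)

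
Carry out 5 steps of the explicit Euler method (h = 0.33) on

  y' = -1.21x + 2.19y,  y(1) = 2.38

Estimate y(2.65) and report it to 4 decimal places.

Euler: y_{n+1} = y_n + h·f(x_n, y_n).
x=1.000000, y=2.380000: f=4.002200 → y ← 2.380000 + 0.33·4.002200 = 3.700726
x=1.330000, y=3.700726: f=6.495290 → y ← 3.700726 + 0.33·6.495290 = 5.844172
x=1.660000, y=5.844172: f=10.790136 → y ← 5.844172 + 0.33·10.790136 = 9.404917
x=1.990000, y=9.404917: f=18.188867 → y ← 9.404917 + 0.33·18.188867 = 15.407243
x=2.320000, y=15.407243: f=30.934662 → y ← 15.407243 + 0.33·30.934662 = 25.615681
y(2.65) ≈ 25.6157

25.6157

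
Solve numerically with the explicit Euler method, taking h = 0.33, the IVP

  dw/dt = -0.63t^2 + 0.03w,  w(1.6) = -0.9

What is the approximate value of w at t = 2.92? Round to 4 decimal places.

-4.7412

Euler: w_{n+1} = w_n + h·f(t_n, w_n).
t=1.600000, w=-0.900000: f=-1.639800 → w ← -0.900000 + 0.33·(-1.639800) = -1.441134
t=1.930000, w=-1.441134: f=-2.389921 → w ← -1.441134 + 0.33·(-2.389921) = -2.229808
t=2.260000, w=-2.229808: f=-3.284682 → w ← -2.229808 + 0.33·(-3.284682) = -3.313753
t=2.590000, w=-3.313753: f=-4.325516 → w ← -3.313753 + 0.33·(-4.325516) = -4.741173
w(2.92) ≈ -4.7412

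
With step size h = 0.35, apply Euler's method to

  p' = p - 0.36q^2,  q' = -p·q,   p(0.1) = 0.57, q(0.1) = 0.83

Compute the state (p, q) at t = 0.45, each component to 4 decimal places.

Euler on (p,q): p_{n+1} = p_n + h·p', q_{n+1} = q_n + h·q'.
0.100000: (0.570000, 0.830000); f=(0.321996, -0.473100) → (0.682699, 0.664415)
(p(0.45), q(0.45)) ≈ (0.6827, 0.6644)

0.6827, 0.6644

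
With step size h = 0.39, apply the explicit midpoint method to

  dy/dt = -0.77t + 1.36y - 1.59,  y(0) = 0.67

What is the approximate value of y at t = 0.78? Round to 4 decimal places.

-0.5292

Midpoint: k1 = f(t_n, y_n); k2 = f(t_n + h/2, y_n + (h/2)·k1); y_{n+1} = y_n + h·k2.
t=0.000000, y=0.670000:
  k1 = f(0.000000, 0.670000) = -0.678800
  k2 = f(0.195000, 0.537634) = -1.008968
  y ← 0.670000 + 0.39·(-1.008968) = 0.276503
t=0.390000, y=0.276503:
  k1 = f(0.390000, 0.276503) = -1.514256
  k2 = f(0.585000, -0.018777) = -2.065987
  y ← 0.276503 + 0.39·(-2.065987) = -0.529232
y(0.78) ≈ -0.5292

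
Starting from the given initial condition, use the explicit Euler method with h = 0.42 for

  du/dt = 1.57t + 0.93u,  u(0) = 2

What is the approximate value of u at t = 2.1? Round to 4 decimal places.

Euler: u_{n+1} = u_n + h·f(t_n, u_n).
t=0.000000, u=2.000000: f=1.860000 → u ← 2.000000 + 0.42·1.860000 = 2.781200
t=0.420000, u=2.781200: f=3.245916 → u ← 2.781200 + 0.42·3.245916 = 4.144485
t=0.840000, u=4.144485: f=5.173171 → u ← 4.144485 + 0.42·5.173171 = 6.317216
t=1.260000, u=6.317216: f=7.853211 → u ← 6.317216 + 0.42·7.853211 = 9.615565
t=1.680000, u=9.615565: f=11.580076 → u ← 9.615565 + 0.42·11.580076 = 14.479197
u(2.1) ≈ 14.4792

14.4792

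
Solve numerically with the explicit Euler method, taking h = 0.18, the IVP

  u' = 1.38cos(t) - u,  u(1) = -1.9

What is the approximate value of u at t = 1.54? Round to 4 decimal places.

-0.8278

Euler: u_{n+1} = u_n + h·f(t_n, u_n).
t=1.000000, u=-1.900000: f=2.645617 → u ← -1.900000 + 0.18·2.645617 = -1.423789
t=1.180000, u=-1.423789: f=1.949465 → u ← -1.423789 + 0.18·1.949465 = -1.072885
t=1.360000, u=-1.072885: f=1.361635 → u ← -1.072885 + 0.18·1.361635 = -0.827791
u(1.54) ≈ -0.8278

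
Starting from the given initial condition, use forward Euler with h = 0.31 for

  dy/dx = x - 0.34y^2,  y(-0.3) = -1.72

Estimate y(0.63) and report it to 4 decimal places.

-3.2096

Euler: y_{n+1} = y_n + h·f(x_n, y_n).
x=-0.300000, y=-1.720000: f=-1.305856 → y ← -1.720000 + 0.31·(-1.305856) = -2.124815
x=0.010000, y=-2.124815: f=-1.525046 → y ← -2.124815 + 0.31·(-1.525046) = -2.597580
x=0.320000, y=-2.597580: f=-1.974123 → y ← -2.597580 + 0.31·(-1.974123) = -3.209558
y(0.63) ≈ -3.2096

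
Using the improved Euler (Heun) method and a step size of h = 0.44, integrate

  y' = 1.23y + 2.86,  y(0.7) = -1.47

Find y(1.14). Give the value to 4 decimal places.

Heun: k1 = f(x_n, y_n); k2 = f(x_n + h, y_n + h·k1); y_{n+1} = y_n + (h/2)·(k1 + k2).
x=0.700000, y=-1.470000:
  k1 = f(0.700000, -1.470000) = 1.051900
  k2 = f(1.140000, -1.007164) = 1.621188
  y ← -1.470000 + (0.44/2)·(1.051900 + 1.621188) = -0.881921
y(1.14) ≈ -0.8819

-0.8819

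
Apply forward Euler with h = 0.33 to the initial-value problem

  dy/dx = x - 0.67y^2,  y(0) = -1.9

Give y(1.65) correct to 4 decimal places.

Euler: y_{n+1} = y_n + h·f(x_n, y_n).
x=0.000000, y=-1.900000: f=-2.418700 → y ← -1.900000 + 0.33·(-2.418700) = -2.698171
x=0.330000, y=-2.698171: f=-4.547685 → y ← -2.698171 + 0.33·(-4.547685) = -4.198907
x=0.660000, y=-4.198907: f=-11.152650 → y ← -4.198907 + 0.33·(-11.152650) = -7.879281
x=0.990000, y=-7.879281: f=-40.605660 → y ← -7.879281 + 0.33·(-40.605660) = -21.279149
x=1.320000, y=-21.279149: f=-302.057468 → y ← -21.279149 + 0.33·(-302.057468) = -120.958114
y(1.65) ≈ -120.9581

-120.9581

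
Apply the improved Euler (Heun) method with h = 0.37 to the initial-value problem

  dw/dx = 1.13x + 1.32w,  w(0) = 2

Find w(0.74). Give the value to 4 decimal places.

Heun: k1 = f(x_n, w_n); k2 = f(x_n + h, w_n + h·k1); w_{n+1} = w_n + (h/2)·(k1 + k2).
x=0.000000, w=2.000000:
  k1 = f(0.000000, 2.000000) = 2.640000
  k2 = f(0.370000, 2.976800) = 4.347476
  w ← 2.000000 + (0.37/2)·(2.640000 + 4.347476) = 3.292683
x=0.370000, w=3.292683:
  k1 = f(0.370000, 3.292683) = 4.764442
  k2 = f(0.740000, 5.055526) = 7.509495
  w ← 3.292683 + (0.37/2)·(4.764442 + 7.509495) = 5.563361
w(0.74) ≈ 5.5634

5.5634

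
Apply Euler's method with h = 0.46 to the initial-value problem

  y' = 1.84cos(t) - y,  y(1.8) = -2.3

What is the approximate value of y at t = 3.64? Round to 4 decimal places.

Euler: y_{n+1} = y_n + h·f(t_n, y_n).
t=1.800000, y=-2.300000: f=1.881948 → y ← -2.300000 + 0.46·1.881948 = -1.434304
t=2.260000, y=-1.434304: f=0.264206 → y ← -1.434304 + 0.46·0.264206 = -1.312769
t=2.720000, y=-1.312769: f=-0.366117 → y ← -1.312769 + 0.46·(-0.366117) = -1.481183
t=3.180000, y=-1.481183: f=-0.357460 → y ← -1.481183 + 0.46·(-0.357460) = -1.645615
y(3.64) ≈ -1.6456

-1.6456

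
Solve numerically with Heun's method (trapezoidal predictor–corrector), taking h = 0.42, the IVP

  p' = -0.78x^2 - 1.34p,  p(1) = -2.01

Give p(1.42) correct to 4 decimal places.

-1.5990

Heun: k1 = f(x_n, p_n); k2 = f(x_n + h, p_n + h·k1); p_{n+1} = p_n + (h/2)·(k1 + k2).
x=1.000000, p=-2.010000:
  k1 = f(1.000000, -2.010000) = 1.913400
  k2 = f(1.420000, -1.206372) = 0.043746
  p ← -2.010000 + (0.42/2)·(1.913400 + 0.043746) = -1.598999
p(1.42) ≈ -1.5990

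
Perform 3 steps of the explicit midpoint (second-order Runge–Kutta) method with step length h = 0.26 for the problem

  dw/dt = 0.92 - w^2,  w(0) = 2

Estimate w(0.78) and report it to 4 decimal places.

Midpoint: k1 = f(t_n, w_n); k2 = f(t_n + h/2, w_n + (h/2)·k1); w_{n+1} = w_n + h·k2.
t=0.000000, w=2.000000:
  k1 = f(0.000000, 2.000000) = -3.080000
  k2 = f(0.130000, 1.599600) = -1.638720
  w ← 2.000000 + 0.26·(-1.638720) = 1.573933
t=0.260000, w=1.573933:
  k1 = f(0.260000, 1.573933) = -1.557264
  k2 = f(0.390000, 1.371488) = -0.960980
  w ← 1.573933 + 0.26·(-0.960980) = 1.324078
t=0.520000, w=1.324078:
  k1 = f(0.520000, 1.324078) = -0.833182
  k2 = f(0.650000, 1.215764) = -0.558083
  w ← 1.324078 + 0.26·(-0.558083) = 1.178976
w(0.78) ≈ 1.1790

1.1790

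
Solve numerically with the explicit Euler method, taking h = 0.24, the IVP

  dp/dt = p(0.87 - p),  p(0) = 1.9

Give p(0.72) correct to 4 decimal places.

Euler: p_{n+1} = p_n + h·f(t_n, p_n).
t=0.000000, p=1.900000: f=-1.957000 → p ← 1.900000 + 0.24·(-1.957000) = 1.430320
t=0.240000, p=1.430320: f=-0.801437 → p ← 1.430320 + 0.24·(-0.801437) = 1.237975
t=0.480000, p=1.237975: f=-0.455544 → p ← 1.237975 + 0.24·(-0.455544) = 1.128645
p(0.72) ≈ 1.1286

1.1286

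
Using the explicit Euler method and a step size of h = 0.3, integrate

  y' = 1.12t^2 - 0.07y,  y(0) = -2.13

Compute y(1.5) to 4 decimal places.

-1.0210

Euler: y_{n+1} = y_n + h·f(t_n, y_n).
t=0.000000, y=-2.130000: f=0.149100 → y ← -2.130000 + 0.3·0.149100 = -2.085270
t=0.300000, y=-2.085270: f=0.246769 → y ← -2.085270 + 0.3·0.246769 = -2.011239
t=0.600000, y=-2.011239: f=0.543987 → y ← -2.011239 + 0.3·0.543987 = -1.848043
t=0.900000, y=-1.848043: f=1.036563 → y ← -1.848043 + 0.3·1.036563 = -1.537074
t=1.200000, y=-1.537074: f=1.720395 → y ← -1.537074 + 0.3·1.720395 = -1.020956
y(1.5) ≈ -1.0210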